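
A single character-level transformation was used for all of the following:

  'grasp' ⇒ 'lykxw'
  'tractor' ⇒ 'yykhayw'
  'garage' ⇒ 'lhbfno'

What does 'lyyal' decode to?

Shifts by position in grasp: pos 0: g→l (+5), pos 1: r→y (+7), pos 2: a→k (+10), pos 3: s→x (+5), pos 4: p→w (+7) — repeating every 3. A repeating key of period 3 is used — shifts +5, +7, +10 over and over.
Reversing it on lyyal: l−5=g, y−7=r, y−10=o, a−5=v, l−7=e.

grove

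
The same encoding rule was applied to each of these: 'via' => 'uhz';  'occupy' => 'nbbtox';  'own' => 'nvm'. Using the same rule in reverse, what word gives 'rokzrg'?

Compare letters: v→u is +25, i→h is +25, a→z is +25 — a constant shift. Every letter moves 25 places later in the alphabet, wrapping around z→a.
Reversing it on rokzrg: r−25=s, o−25=p, k−25=l, z−25=a, r−25=s, g−25=h.

splash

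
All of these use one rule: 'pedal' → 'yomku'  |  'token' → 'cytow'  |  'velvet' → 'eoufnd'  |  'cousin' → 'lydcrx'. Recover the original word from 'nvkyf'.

elbow

Shifts by position in pedal: pos 0: p→y (+9), pos 1: e→o (+10), pos 2: d→m (+9), pos 3: a→k (+10) — repeating every 2. A repeating key of period 2 is used — shifts +9, +10 over and over.
Decoding nvkyf: n−9=e, v−10=l, k−9=b, y−10=o, f−9=w.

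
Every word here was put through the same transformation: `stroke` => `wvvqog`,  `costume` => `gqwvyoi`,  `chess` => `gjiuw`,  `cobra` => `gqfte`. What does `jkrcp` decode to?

Shifts by position in stroke: pos 0: s→w (+4), pos 1: t→v (+2), pos 2: r→v (+4), pos 3: o→q (+2) — repeating every 2. The shifts repeat in a cycle of length 2: positions 0,1,… shift by +4, +2, then the pattern repeats.
Decoding jkrcp: j−4=f, k−2=i, r−4=n, c−2=a, p−4=l.

final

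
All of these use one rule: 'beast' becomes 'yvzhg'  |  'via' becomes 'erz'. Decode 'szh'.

has

Each pair mirrors across the alphabet (b↔y, e↔v, a↔z): positions sum to 25. Each letter is replaced by its mirror in the alphabet: a↔z, b↔y, c↔x, and so on (the Atbash cipher).
Undoing it on szh: s↔h, z↔a, h↔s.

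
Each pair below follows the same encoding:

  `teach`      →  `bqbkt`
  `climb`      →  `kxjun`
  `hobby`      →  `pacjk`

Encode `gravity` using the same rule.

It's a Vigenère-style cipher with numeric key [8,12,1]: position i shifts by key[i mod 3].
Applying it to gravity: g+8=o, r+12=d, a+1=b, v+8=d, i+12=u, t+1=u, y+8=g.

odbduug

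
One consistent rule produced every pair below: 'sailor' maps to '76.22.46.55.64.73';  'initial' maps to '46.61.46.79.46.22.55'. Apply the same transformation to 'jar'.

49.22.73

s(#19)→76 and a(#1)→22: differences scale by 3, so n = 3·pos + 19. Each letter becomes 3×(its alphabet position, a=1..z=26) + 19.
Applying it to jar: j=10→49, a=1→22, r=18→73.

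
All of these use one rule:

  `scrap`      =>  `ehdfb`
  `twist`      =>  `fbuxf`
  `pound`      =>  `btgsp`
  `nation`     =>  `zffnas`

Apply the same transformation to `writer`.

Shifts by position in scrap: pos 0: s→e (+12), pos 1: c→h (+5), pos 2: r→d (+12), pos 3: a→f (+5) — repeating every 2. It's a Vigenère-style cipher with numeric key [12,5]: position i shifts by key[i mod 2].
Applying it to writer: w+12=i, r+5=w, i+12=u, t+5=y, e+12=q, r+5=w.

iwuyqw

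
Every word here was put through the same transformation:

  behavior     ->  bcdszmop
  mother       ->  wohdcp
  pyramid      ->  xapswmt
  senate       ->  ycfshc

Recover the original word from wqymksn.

musical

b(1)→b(1) and e(4)→c(2) fit y≡9x+18 (mod 26); the inverse of 9 mod 26 is 3. This is an affine cipher: with a=0,…,z=25, each position x becomes (9x+18) mod 26.
Undoing it on wqymksn: w(22)→3·(22−18)≡12=m; q(16)→3·(16−18)≡20=u; y(24)→3·(24−18)≡18=s; m(12)→3·(12−18)≡8=i; k(10)→3·(10−18)≡2=c; s(18)→3·(18−18)≡0=a; n(13)→3·(13−18)≡11=l (all mod 26).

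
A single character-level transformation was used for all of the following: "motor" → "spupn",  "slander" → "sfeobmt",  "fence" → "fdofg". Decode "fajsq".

The output letters match the input read backwards, each shifted +1: motor reversed is rotom. The word is reversed, then every letter is shifted forward by 1.
Decoding fajsq: shift back: f−1=e, a−1=z, j−1=i, s−1=r, q−1=p → ezirp; then reverse → prize.

prize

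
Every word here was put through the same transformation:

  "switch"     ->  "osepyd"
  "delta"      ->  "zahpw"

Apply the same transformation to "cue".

Compare letters: s→o is +22, w→s is +22, i→e is +22 — a constant shift. Every letter moves 22 places later in the alphabet, wrapping around z→a.
For cue: c+22=y, u+22=q, e+22=a.

yqa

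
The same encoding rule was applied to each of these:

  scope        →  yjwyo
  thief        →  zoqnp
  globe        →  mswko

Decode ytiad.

The shift increases by 1 at each position, starting from +6: 6, 7, 8, ….
Decoding ytiad: y−6=s, t−7=m, i−8=a, a−9=r, d−10=t.

smart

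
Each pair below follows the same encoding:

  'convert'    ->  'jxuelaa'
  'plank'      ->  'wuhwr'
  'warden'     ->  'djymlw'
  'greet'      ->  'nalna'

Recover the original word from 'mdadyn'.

Shifts by position in convert: pos 0: c→j (+7), pos 1: o→x (+9), pos 2: n→u (+7), pos 3: v→e (+9) — repeating every 2. The shifts repeat in a cycle of length 2: positions 0,1,… shift by +7, +9, then the pattern repeats.
Undoing it on mdadyn: m−7=f, d−9=u, a−7=t, d−9=u, y−7=r, n−9=e.

future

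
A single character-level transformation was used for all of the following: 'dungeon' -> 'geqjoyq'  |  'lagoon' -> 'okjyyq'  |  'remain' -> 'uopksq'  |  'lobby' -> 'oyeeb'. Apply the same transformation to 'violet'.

ysyoow

The shift depends on letter class: consonant d→g is +3, but vowel u→e is +10. Vowels shift forward by 10 and consonants shift forward by 3.
For violet: v(cons)+3=y, i(vowel)+10=s, o(vowel)+10=y, l(cons)+3=o, e(vowel)+10=o, t(cons)+3=w.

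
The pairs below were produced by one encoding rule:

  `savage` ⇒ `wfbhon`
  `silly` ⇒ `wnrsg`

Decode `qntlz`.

miner

In savage: s→w is +4, a→f is +5, v→b is +6, a→h is +7 — the shift increases by 1 each position. The shift increases by 1 at each position, starting from +4: 4, 5, 6, ….
Undoing it on qntlz: q−4=m, n−5=i, t−6=n, l−7=e, z−8=r.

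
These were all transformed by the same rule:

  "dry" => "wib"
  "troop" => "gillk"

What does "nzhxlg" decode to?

Each letter is replaced by its mirror in the alphabet: a↔z, b↔y, c↔x, and so on (the Atbash cipher).
Reversing it on nzhxlg: n↔m, z↔a, h↔s, x↔c, l↔o, g↔t.

mascot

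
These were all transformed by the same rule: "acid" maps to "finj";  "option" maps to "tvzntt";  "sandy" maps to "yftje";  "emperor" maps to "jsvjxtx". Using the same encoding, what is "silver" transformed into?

ynrbjx

The shift depends on letter class: consonant c→i is +6, but vowel a→f is +5. Vowels shift forward by 5 and consonants shift forward by 6.
On silver: s(cons)+6=y, i(vowel)+5=n, l(cons)+6=r, v(cons)+6=b, e(vowel)+5=j, r(cons)+6=x.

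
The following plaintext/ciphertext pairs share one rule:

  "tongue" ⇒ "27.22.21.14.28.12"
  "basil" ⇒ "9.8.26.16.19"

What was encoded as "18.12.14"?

keg

t is letter #20 and maps to 27: an offset of 7. The number is (letter's place in the alphabet, a=1) + 7.
Decoding 18.12.14: 18→(18−7)÷1=11=k, 12→(12−7)÷1=5=e, 14→(14−7)÷1=7=g.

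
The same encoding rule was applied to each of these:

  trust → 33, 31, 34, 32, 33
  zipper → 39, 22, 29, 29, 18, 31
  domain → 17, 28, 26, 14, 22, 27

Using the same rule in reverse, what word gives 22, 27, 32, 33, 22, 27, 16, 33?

instinct

t is letter #20 and maps to 33: an offset of 13. Letters become their 1-based position plus 13 (so a→14, b→15, …).
Decoding 22, 27, 32, 33, 22, 27, 16, 33: 22→(22−13)÷1=9=i, 27→(27−13)÷1=14=n, 32→(32−13)÷1=19=s, 33→(33−13)÷1=20=t, 22→(22−13)÷1=9=i, 27→(27−13)÷1=14=n, 16→(16−13)÷1=3=c, 33→(33−13)÷1=20=t.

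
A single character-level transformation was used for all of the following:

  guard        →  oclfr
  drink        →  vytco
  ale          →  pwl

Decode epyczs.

The output letters match the input read backwards, each shifted +11: guard reversed is draug. Read the word backwards and shift each letter +11.
Decoding epyczs: shift back: e−11=t, p−11=e, y−11=n, c−11=r, z−11=o, s−11=h → tenroh; then reverse → hornet.

hornet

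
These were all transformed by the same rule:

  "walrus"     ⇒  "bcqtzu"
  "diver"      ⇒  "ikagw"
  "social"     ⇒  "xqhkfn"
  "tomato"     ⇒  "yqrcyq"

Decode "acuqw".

Shifts by position in walrus: pos 0: w→b (+5), pos 1: a→c (+2), pos 2: l→q (+5), pos 3: r→t (+2) — repeating every 2. It's a Vigenère-style cipher with numeric key [5,2]: position i shifts by key[i mod 2].
Undoing it on acuqw: a−5=v, c−2=a, u−5=p, q−2=o, w−5=r.

vapor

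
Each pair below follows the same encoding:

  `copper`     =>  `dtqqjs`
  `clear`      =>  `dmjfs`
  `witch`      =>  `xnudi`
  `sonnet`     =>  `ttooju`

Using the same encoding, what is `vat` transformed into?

Two shifts are in play — +5 for a/e/i/o/u, +1 for every other letter.
For vat: v(cons)+1=w, a(vowel)+5=f, t(cons)+1=u.

wfu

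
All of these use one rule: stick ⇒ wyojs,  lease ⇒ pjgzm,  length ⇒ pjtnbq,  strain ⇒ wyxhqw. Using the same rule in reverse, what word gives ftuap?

booth

In stick: s→w is +4, t→y is +5, i→o is +6, c→j is +7 — the shift increases by 1 each position. Each letter shifts forward by (position + 4), i.e. 4, 5, 6, … — the shift grows by one for each successive letter.
Reversing it on ftuap: f−4=b, t−5=o, u−6=o, a−7=t, p−8=h.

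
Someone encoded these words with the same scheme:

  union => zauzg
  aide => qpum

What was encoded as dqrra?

offer

The word is reversed, then every letter is shifted forward by 12.
Reversing it on dqrra: shift back: d−12=r, q−12=e, r−12=f, r−12=f, a−12=o → reffo; then reverse → offer.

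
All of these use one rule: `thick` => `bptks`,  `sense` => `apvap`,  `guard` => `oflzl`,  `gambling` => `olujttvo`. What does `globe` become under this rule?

The shift depends on letter class: consonant t→b is +8, but vowel i→t is +11. Two shifts are in play — +11 for a/e/i/o/u, +8 for every other letter.
For globe: g(cons)+8=o, l(cons)+8=t, o(vowel)+11=z, b(cons)+8=j, e(vowel)+11=p.

otzjp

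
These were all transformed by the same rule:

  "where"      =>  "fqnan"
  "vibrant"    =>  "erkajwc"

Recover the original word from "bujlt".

slack

Compare letters: w→f is +9, h→q is +9, e→n is +9 — a constant shift. This is a Caesar cipher with shift 9.
Decoding bujlt: b−9=s, u−9=l, j−9=a, l−9=c, t−9=k.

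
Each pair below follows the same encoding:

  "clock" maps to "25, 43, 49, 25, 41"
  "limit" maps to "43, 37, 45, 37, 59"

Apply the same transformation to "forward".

31, 49, 55, 65, 21, 55, 27

c(#3)→25 and l(#12)→43: differences scale by 2, so n = 2·pos + 19. With a=1..z=26, the number is 2·pos + 19.
For forward: f=6→31, o=15→49, r=18→55, w=23→65, a=1→21, r=18→55, d=4→27.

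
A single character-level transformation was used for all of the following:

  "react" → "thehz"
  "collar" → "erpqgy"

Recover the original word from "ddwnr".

basil

In react: r→t is +2, e→h is +3, a→e is +4, c→h is +5 — the shift increases by 1 each position. The shift increases by 1 at each position, starting from +2: 2, 3, 4, ….
Decoding ddwnr: d−2=b, d−3=a, w−4=s, n−5=i, r−6=l.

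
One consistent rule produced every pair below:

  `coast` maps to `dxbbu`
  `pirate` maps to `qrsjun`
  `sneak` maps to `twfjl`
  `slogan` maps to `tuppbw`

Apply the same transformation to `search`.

tnbadq

A repeating key of period 2 is used — shifts +1, +9 over and over.
On search: s+1=t, e+9=n, a+1=b, r+9=a, c+1=d, h+9=q.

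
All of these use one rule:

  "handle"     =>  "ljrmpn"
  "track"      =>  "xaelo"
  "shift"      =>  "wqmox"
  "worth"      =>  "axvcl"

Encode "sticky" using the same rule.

wcmloh

A repeating key of period 2 is used — shifts +4, +9 over and over.
Applying it to sticky: s+4=w, t+9=c, i+4=m, c+9=l, k+4=o, y+9=h.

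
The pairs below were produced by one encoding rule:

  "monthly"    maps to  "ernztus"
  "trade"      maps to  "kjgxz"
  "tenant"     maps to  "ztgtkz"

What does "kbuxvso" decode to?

The output letters match the input read backwards, each shifted +6: monthly reversed is ylhtnom. The word is reversed, then every letter is shifted forward by 6.
Reversing it on kbuxvso: shift back: k−6=e, b−6=v, u−6=o, x−6=r, v−6=p, s−6=m, o−6=i → evorpmi; then reverse → improve.

improve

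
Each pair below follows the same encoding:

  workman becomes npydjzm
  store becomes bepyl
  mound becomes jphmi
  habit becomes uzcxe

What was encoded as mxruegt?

nightly

Treating letters as 0–25, the rule is x ↦ 3x + 25 (mod 26).
Reversing it on mxruegt: m(12)→9·(12−25)≡13=n; x(23)→9·(23−25)≡8=i; r(17)→9·(17−25)≡6=g; u(20)→9·(20−25)≡7=h; e(4)→9·(4−25)≡19=t; g(6)→9·(6−25)≡11=l; t(19)→9·(19−25)≡24=y (all mod 26).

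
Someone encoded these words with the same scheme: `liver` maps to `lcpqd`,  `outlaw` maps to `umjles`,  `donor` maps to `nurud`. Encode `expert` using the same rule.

l(11)→l(11) and i(8)→c(2) fit y≡3x+4 (mod 26); the inverse of 3 mod 26 is 9. This is an affine cipher: with a=0,…,z=25, each position x becomes (3x+4) mod 26.
Applying it to expert: e(4)→3·4+4≡16=q; x(23)→3·23+4≡21=v; p(15)→3·15+4≡23=x; e(4)→3·4+4≡16=q; r(17)→3·17+4≡3=d; t(19)→3·19+4≡9=j (all mod 26).

qvxqdj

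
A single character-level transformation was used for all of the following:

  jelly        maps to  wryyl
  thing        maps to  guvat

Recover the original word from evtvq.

rigid

Compare letters: j→w is +13, e→r is +13, l→y is +13 — a constant shift. Each letter is shifted forward by 13 in the alphabet (a Caesar shift of +13).
Reversing it on evtvq: e−13=r, v−13=i, t−13=g, v−13=i, q−13=d.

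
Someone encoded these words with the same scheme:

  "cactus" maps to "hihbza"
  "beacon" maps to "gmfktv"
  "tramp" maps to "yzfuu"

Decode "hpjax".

chess

It's a Vigenère-style cipher with numeric key [5,8]: position i shifts by key[i mod 2].
Decoding hpjax: h−5=c, p−8=h, j−5=e, a−8=s, x−5=s.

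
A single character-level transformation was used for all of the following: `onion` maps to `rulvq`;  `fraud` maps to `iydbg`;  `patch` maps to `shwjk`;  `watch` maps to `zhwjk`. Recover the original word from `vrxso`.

Shifts by position in onion: pos 0: o→r (+3), pos 1: n→u (+7), pos 2: i→l (+3), pos 3: o→v (+7) — repeating every 2. It's a Vigenère-style cipher with numeric key [3,7]: position i shifts by key[i mod 2].
Decoding vrxso: v−3=s, r−7=k, x−3=u, s−7=l, o−3=l.

skull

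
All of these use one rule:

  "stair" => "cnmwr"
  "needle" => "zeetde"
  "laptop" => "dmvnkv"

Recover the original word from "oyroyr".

murmur

s(18)→c(2) and t(19)→n(13) fit y≡11x+12 (mod 26); the inverse of 11 mod 26 is 19. This is an affine cipher: with a=0,…,z=25, each position x becomes (11x+12) mod 26.
Reversing it on oyroyr: o(14)→19·(14−12)≡12=m; y(24)→19·(24−12)≡20=u; r(17)→19·(17−12)≡17=r; o(14)→19·(14−12)≡12=m; y(24)→19·(24−12)≡20=u; r(17)→19·(17−12)≡17=r (all mod 26).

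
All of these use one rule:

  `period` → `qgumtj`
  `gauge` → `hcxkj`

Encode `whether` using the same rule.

In period: p→q is +1, e→g is +2, r→u is +3, i→m is +4 — the shift increases by 1 each position. The shift increases by 1 at each position, starting from +1: 1, 2, 3, ….
On whether: w+1=x, h+2=j, e+3=h, t+4=x, h+5=m, e+6=k, r+7=y.

xjhxmky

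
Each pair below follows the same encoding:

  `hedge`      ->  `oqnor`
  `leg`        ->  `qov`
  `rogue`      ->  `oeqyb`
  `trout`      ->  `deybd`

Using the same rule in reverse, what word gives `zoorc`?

The output letters match the input read backwards, each shifted +10: hedge reversed is egdeh. Two steps: reverse the string, then apply a Caesar shift of +10.
Decoding zoorc: shift back: z−10=p, o−10=e, o−10=e, r−10=h, c−10=s → peehs; then reverse → sheep.

sheep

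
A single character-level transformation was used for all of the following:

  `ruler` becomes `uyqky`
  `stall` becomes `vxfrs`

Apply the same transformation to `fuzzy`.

iyeff

Each letter shifts forward by (position + 3), i.e. 3, 4, 5, … — the shift grows by one for each successive letter.
For fuzzy: f+3=i, u+4=y, z+5=e, z+6=f, y+7=f.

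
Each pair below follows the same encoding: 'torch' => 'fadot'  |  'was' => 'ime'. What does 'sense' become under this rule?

Compare letters: t→f is +12, o→a is +12, r→d is +12 — a constant shift. Every letter moves 12 places later in the alphabet, wrapping around z→a.
Applying it to sense: s+12=e, e+12=q, n+12=z, s+12=e, e+12=q.

eqzeq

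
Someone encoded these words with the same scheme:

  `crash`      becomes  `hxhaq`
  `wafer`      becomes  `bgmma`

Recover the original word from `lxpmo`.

grief

In crash: c→h is +5, r→x is +6, a→h is +7, s→a is +8 — the shift increases by 1 each position. The shift increases by 1 at each position, starting from +5: 5, 6, 7, ….
Reversing it on lxpmo: l−5=g, x−6=r, p−7=i, m−8=e, o−9=f.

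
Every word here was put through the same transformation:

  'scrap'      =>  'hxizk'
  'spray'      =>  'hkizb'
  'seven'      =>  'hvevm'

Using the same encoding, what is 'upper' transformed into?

Each pair mirrors across the alphabet (s↔h, c↔x, r↔i): positions sum to 25. Letters are reflected about the middle of the alphabet (position → 25−position): Atbash.
Applying it to upper: u↔f, p↔k, p↔k, e↔v, r↔i.

fkkvi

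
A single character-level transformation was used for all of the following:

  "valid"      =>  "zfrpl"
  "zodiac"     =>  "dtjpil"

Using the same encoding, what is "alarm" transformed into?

Each letter shifts forward by (position + 4), i.e. 4, 5, 6, … — the shift grows by one for each successive letter.
For alarm: a+4=e, l+5=q, a+6=g, r+7=y, m+8=u.

eqgyu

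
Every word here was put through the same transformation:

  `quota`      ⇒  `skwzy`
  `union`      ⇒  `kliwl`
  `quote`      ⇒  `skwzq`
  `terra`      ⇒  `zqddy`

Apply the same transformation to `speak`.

ohqye

q(16)→s(18) and u(20)→k(10) fit y≡11x+24 (mod 26); the inverse of 11 mod 26 is 19. Treating letters as 0–25, the rule is x ↦ 11x + 24 (mod 26).
On speak: s(18)→11·18+24≡14=o; p(15)→11·15+24≡7=h; e(4)→11·4+24≡16=q; a(0)→11·0+24≡24=y; k(10)→11·10+24≡4=e (all mod 26).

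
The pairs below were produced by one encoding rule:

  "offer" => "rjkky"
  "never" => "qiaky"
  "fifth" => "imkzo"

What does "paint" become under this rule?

Letter i (0-indexed) is shifted by i+3, so successive shifts are 3, 4, 5, ….
On paint: p+3=s, a+4=e, i+5=n, n+6=t, t+7=a.

senta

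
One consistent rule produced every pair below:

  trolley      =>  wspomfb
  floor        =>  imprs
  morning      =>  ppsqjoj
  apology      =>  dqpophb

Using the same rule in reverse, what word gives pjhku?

Shifts by position in trolley: pos 0: t→w (+3), pos 1: r→s (+1), pos 2: o→p (+1), pos 3: l→o (+3), pos 4: l→m (+1), pos 5: e→f (+1) — repeating every 3. A repeating key of period 3 is used — shifts +3, +1, +1 over and over.
Undoing it on pjhku: p−3=m, j−1=i, h−1=g, k−3=h, u−1=t.

might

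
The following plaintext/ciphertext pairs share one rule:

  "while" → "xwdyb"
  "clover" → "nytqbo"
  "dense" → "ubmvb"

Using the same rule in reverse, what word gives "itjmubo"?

w(22)→x(23) and h(7)→w(22) fit y≡7x+25 (mod 26); the inverse of 7 mod 26 is 15. Treating letters as 0–25, the rule is x ↦ 7x + 25 (mod 26).
Reversing it on itjmubo: i(8)→15·(8−25)≡5=f; t(19)→15·(19−25)≡14=o; j(9)→15·(9−25)≡20=u; m(12)→15·(12−25)≡13=n; u(20)→15·(20−25)≡3=d; b(1)→15·(1−25)≡4=e; o(14)→15·(14−25)≡17=r (all mod 26).

founder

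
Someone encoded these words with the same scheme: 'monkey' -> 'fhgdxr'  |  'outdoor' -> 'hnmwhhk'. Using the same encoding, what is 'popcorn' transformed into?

ihivhkg

Compare letters: m→f is +19, o→h is +19, n→g is +19 — a constant shift. Each letter is shifted forward by 19 in the alphabet (a Caesar shift of +19).
For popcorn: p+19=i, o+19=h, p+19=i, c+19=v, o+19=h, r+19=k, n+19=g.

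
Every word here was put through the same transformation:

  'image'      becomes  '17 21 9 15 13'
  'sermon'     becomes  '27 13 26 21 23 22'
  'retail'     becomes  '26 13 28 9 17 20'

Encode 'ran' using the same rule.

26 9 22

The number is (letter's place in the alphabet, a=1) + 8.
For ran: r=18→26, a=1→9, n=14→22.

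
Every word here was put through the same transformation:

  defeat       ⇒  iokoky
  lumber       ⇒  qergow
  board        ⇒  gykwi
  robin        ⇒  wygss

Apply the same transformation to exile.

The shift depends on letter class: consonant d→i is +5, but vowel e→o is +10. The rule splits by letter class: vowels +10, consonants +5.
On exile: e(vowel)+10=o, x(cons)+5=c, i(vowel)+10=s, l(cons)+5=q, e(vowel)+10=o.

ocsqo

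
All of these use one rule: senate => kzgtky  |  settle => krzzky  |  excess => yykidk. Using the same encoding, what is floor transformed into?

The output letters match the input read backwards, each shifted +6: senate reversed is etanes. The word is reversed, then every letter is shifted forward by 6.
For floor: reverse → roolf; then shift: r+6=x, o+6=u, o+6=u, l+6=r, f+6=l.

xuurl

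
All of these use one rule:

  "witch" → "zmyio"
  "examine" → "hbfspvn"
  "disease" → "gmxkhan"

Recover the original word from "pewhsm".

Letter i (0-indexed) is shifted by i+3, so successive shifts are 3, 4, 5, ….
Reversing it on pewhsm: p−3=m, e−4=a, w−5=r, h−6=b, s−7=l, m−8=e.

marble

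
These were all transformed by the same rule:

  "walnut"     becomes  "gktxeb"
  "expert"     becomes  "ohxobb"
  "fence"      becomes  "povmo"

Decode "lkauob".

basket

Shifts by position in walnut: pos 0: w→g (+10), pos 1: a→k (+10), pos 2: l→t (+8), pos 3: n→x (+10), pos 4: u→e (+10), pos 5: t→b (+8) — repeating every 3. The shifts repeat in a cycle of length 3: positions 0,1,… shift by +10, +10, +8, then the pattern repeats.
Decoding lkauob: l−10=b, k−10=a, a−8=s, u−10=k, o−10=e, b−8=t.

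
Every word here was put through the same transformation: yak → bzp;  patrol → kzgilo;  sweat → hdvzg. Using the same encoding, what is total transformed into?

Each pair mirrors across the alphabet (y↔b, a↔z, k↔p): positions sum to 25. Letters are reflected about the middle of the alphabet (position → 25−position): Atbash.
For total: t↔g, o↔l, t↔g, a↔z, l↔o.

glgzo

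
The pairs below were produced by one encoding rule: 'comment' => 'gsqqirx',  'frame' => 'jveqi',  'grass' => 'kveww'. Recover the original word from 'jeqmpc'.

This is a Caesar cipher with shift 4.
Reversing it on jeqmpc: j−4=f, e−4=a, q−4=m, m−4=i, p−4=l, c−4=y.

family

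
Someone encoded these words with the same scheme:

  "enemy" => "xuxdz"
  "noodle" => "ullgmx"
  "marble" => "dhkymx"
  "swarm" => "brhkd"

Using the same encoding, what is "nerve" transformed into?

uxkax

e(4)→x(23) and n(13)→u(20) fit y≡17x+7 (mod 26); the inverse of 17 mod 26 is 23. Each letter's alphabet position (a=0..z=25) is mapped through 17·x+7 mod 26 — an affine cipher.
For nerve: n(13)→17·13+7≡20=u; e(4)→17·4+7≡23=x; r(17)→17·17+7≡10=k; v(21)→17·21+7≡0=a; e(4)→17·4+7≡23=x (all mod 26).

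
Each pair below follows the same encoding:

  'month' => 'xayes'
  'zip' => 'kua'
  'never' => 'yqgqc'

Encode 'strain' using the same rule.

decmuy

Two shifts are in play — +12 for a/e/i/o/u, +11 for every other letter.
For strain: s(cons)+11=d, t(cons)+11=e, r(cons)+11=c, a(vowel)+12=m, i(vowel)+12=u, n(cons)+11=y.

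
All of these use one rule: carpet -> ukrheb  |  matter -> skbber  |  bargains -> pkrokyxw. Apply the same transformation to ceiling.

c(2)→u(20) and a(0)→k(10) fit y≡5x+10 (mod 26); the inverse of 5 mod 26 is 21. This is an affine cipher: with a=0,…,z=25, each position x becomes (5x+10) mod 26.
On ceiling: c(2)→5·2+10≡20=u; e(4)→5·4+10≡4=e; i(8)→5·8+10≡24=y; l(11)→5·11+10≡13=n; i(8)→5·8+10≡24=y; n(13)→5·13+10≡23=x; g(6)→5·6+10≡14=o (all mod 26).

ueynyxo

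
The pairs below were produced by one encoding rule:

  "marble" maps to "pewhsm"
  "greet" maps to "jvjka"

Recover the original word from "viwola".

series

In marble: m→p is +3, a→e is +4, r→w is +5, b→h is +6 — the shift increases by 1 each position. The shift increases by 1 at each position, starting from +3: 3, 4, 5, ….
Decoding viwola: v−3=s, i−4=e, w−5=r, o−6=i, l−7=e, a−8=s.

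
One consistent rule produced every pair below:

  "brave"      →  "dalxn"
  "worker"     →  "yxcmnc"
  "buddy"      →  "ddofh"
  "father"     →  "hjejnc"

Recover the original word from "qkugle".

object

Shifts by position in brave: pos 0: b→d (+2), pos 1: r→a (+9), pos 2: a→l (+11), pos 3: v→x (+2), pos 4: e→n (+9) — repeating every 3. A repeating key of period 3 is used — shifts +2, +9, +11 over and over.
Reversing it on qkugle: q−2=o, k−9=b, u−11=j, g−2=e, l−9=c, e−11=t.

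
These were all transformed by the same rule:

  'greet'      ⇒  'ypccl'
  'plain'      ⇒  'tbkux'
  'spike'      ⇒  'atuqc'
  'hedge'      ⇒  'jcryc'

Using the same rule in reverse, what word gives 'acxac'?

sense

Treating letters as 0–25, the rule is x ↦ 11x + 10 (mod 26).
Decoding acxac: a(0)→19·(0−10)≡18=s; c(2)→19·(2−10)≡4=e; x(23)→19·(23−10)≡13=n; a(0)→19·(0−10)≡18=s; c(2)→19·(2−10)≡4=e (all mod 26).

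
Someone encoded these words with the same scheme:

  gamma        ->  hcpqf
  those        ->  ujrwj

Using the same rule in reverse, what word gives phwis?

In gamma: g→h is +1, a→c is +2, m→p is +3, m→q is +4 — the shift increases by 1 each position. Letter i (0-indexed) is shifted by i+1, so successive shifts are 1, 2, 3, ….
Undoing it on phwis: p−1=o, h−2=f, w−3=t, i−4=e, s−5=n.

often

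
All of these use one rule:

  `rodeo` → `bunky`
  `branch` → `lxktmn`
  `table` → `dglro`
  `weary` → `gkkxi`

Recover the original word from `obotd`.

event

Shifts by position in rodeo: pos 0: r→b (+10), pos 1: o→u (+6), pos 2: d→n (+10), pos 3: e→k (+6) — repeating every 2. The shifts repeat in a cycle of length 2: positions 0,1,… shift by +10, +6, then the pattern repeats.
Reversing it on obotd: o−10=e, b−6=v, o−10=e, t−6=n, d−10=t.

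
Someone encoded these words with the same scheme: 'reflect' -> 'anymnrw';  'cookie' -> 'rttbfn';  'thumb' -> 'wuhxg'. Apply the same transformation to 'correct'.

Treating letters as 0–25, the rule is x ↦ 11x + 21 (mod 26).
For correct: c(2)→11·2+21≡17=r; o(14)→11·14+21≡19=t; r(17)→11·17+21≡0=a; r(17)→11·17+21≡0=a; e(4)→11·4+21≡13=n; c(2)→11·2+21≡17=r; t(19)→11·19+21≡22=w (all mod 26).

rtaanrw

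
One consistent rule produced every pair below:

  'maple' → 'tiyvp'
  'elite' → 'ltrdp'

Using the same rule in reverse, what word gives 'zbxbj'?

In maple: m→t is +7, a→i is +8, p→y is +9, l→v is +10 — the shift increases by 1 each position. Each letter shifts forward by (position + 7), i.e. 7, 8, 9, … — the shift grows by one for each successive letter.
Decoding zbxbj: z−7=s, b−8=t, x−9=o, b−10=r, j−11=y.

story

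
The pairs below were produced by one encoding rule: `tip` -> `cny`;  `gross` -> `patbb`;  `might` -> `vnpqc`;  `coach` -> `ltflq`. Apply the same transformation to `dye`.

mhj

Two shifts are in play — +5 for a/e/i/o/u, +9 for every other letter.
On dye: d(cons)+9=m, y(cons)+9=h, e(vowel)+5=j.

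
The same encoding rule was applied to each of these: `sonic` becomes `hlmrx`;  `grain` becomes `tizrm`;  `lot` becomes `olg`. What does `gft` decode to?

Letters are reflected about the middle of the alphabet (position → 25−position): Atbash.
Decoding gft: g↔t, f↔u, t↔g.

tug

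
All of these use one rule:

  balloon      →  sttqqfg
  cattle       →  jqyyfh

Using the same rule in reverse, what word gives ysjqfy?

talent

The output letters match the input read backwards, each shifted +5: balloon reversed is noollab. Two steps: reverse the string, then apply a Caesar shift of +5.
Reversing it on ysjqfy: shift back: y−5=t, s−5=n, j−5=e, q−5=l, f−5=a, y−5=t → tnelat; then reverse → talent.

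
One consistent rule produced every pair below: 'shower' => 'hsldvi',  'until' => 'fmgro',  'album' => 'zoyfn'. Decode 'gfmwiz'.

tundra

This is the alphabet-reversal cipher (Atbash): a becomes z, b becomes y, etc.
Undoing it on gfmwiz: g↔t, f↔u, m↔n, w↔d, i↔r, z↔a.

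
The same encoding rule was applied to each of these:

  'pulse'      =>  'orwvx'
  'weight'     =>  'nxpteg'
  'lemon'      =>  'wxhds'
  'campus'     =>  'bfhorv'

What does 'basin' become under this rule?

p(15)→o(14) and u(20)→r(17) fit y≡11x+5 (mod 26); the inverse of 11 mod 26 is 19. Treating letters as 0–25, the rule is x ↦ 11x + 5 (mod 26).
On basin: b(1)→11·1+5≡16=q; a(0)→11·0+5≡5=f; s(18)→11·18+5≡21=v; i(8)→11·8+5≡15=p; n(13)→11·13+5≡18=s (all mod 26).

qfvps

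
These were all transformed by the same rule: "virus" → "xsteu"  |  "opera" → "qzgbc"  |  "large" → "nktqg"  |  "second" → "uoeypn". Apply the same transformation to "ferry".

hotba

Shifts by position in virus: pos 0: v→x (+2), pos 1: i→s (+10), pos 2: r→t (+2), pos 3: u→e (+10) — repeating every 2. The shifts repeat in a cycle of length 2: positions 0,1,… shift by +2, +10, then the pattern repeats.
On ferry: f+2=h, e+10=o, r+2=t, r+10=b, y+2=a.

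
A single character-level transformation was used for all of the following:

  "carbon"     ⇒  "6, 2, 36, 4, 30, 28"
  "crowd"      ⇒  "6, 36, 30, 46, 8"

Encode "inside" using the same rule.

With a=1..z=26, the number is 2·pos.
Applying it to inside: i=9→18, n=14→28, s=19→38, i=9→18, d=4→8, e=5→10.

18, 28, 38, 18, 8, 10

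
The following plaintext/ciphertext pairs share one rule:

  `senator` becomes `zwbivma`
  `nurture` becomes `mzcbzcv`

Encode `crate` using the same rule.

mbizk

The output letters match the input read backwards, each shifted +8: senator reversed is rotanes. Read the word backwards and shift each letter +8.
Applying it to crate: reverse → etarc; then shift: e+8=m, t+8=b, a+8=i, r+8=z, c+8=k.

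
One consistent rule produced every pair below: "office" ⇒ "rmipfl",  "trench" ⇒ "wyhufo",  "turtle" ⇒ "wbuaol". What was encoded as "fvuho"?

Shifts by position in office: pos 0: o→r (+3), pos 1: f→m (+7), pos 2: f→i (+3), pos 3: i→p (+7) — repeating every 2. The shifts repeat in a cycle of length 2: positions 0,1,… shift by +3, +7, then the pattern repeats.
Undoing it on fvuho: f−3=c, v−7=o, u−3=r, h−7=a, o−3=l.

coral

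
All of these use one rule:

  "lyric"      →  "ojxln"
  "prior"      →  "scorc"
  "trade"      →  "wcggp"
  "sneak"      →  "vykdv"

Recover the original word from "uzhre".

robot

Shifts by position in lyric: pos 0: l→o (+3), pos 1: y→j (+11), pos 2: r→x (+6), pos 3: i→l (+3), pos 4: c→n (+11) — repeating every 3. A repeating key of period 3 is used — shifts +3, +11, +6 over and over.
Undoing it on uzhre: u−3=r, z−11=o, h−6=b, r−3=o, e−11=t.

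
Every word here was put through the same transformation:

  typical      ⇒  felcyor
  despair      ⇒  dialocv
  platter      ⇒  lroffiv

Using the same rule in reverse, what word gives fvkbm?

trunk

t(19)→f(5) and y(24)→e(4) fit y≡5x+14 (mod 26); the inverse of 5 mod 26 is 21. This is an affine cipher: with a=0,…,z=25, each position x becomes (5x+14) mod 26.
Undoing it on fvkbm: f(5)→21·(5−14)≡19=t; v(21)→21·(21−14)≡17=r; k(10)→21·(10−14)≡20=u; b(1)→21·(1−14)≡13=n; m(12)→21·(12−14)≡10=k (all mod 26).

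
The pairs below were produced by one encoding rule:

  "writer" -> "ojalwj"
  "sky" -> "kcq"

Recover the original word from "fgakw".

Compare letters: w→o is +18, r→j is +18, i→a is +18 — a constant shift. This is a Caesar cipher with shift 18.
Undoing it on fgakw: f−18=n, g−18=o, a−18=i, k−18=s, w−18=e.

noise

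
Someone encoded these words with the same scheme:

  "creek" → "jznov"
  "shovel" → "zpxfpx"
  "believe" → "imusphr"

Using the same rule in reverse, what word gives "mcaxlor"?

furnace

In creek: c→j is +7, r→z is +8, e→n is +9, e→o is +10 — the shift increases by 1 each position. Letter i (0-indexed) is shifted by i+7, so successive shifts are 7, 8, 9, ….
Undoing it on mcaxlor: m−7=f, c−8=u, a−9=r, x−10=n, l−11=a, o−12=c, r−13=e.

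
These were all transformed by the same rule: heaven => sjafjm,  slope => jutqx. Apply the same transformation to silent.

The output letters match the input read backwards, each shifted +5: heaven reversed is nevaeh. Two steps: reverse the string, then apply a Caesar shift of +5.
On silent: reverse → tnelis; then shift: t+5=y, n+5=s, e+5=j, l+5=q, i+5=n, s+5=x.

ysjqnx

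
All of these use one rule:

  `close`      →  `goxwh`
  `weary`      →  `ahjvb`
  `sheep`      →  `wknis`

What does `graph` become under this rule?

kujtk

Shifts by position in close: pos 0: c→g (+4), pos 1: l→o (+3), pos 2: o→x (+9), pos 3: s→w (+4), pos 4: e→h (+3) — repeating every 3. A repeating key of period 3 is used — shifts +4, +3, +9 over and over.
On graph: g+4=k, r+3=u, a+9=j, p+4=t, h+3=k.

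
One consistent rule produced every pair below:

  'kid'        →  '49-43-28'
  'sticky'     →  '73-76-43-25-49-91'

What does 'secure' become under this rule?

With a=1..z=26, the number is 3·pos + 16.
On secure: s=19→73, e=5→31, c=3→25, u=21→79, r=18→70, e=5→31.

73-31-25-79-70-31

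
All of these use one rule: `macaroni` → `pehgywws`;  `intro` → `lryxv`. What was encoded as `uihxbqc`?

In macaroni: m→p is +3, a→e is +4, c→h is +5, a→g is +6 — the shift increases by 1 each position. Each letter shifts forward by (position + 3), i.e. 3, 4, 5, … — the shift grows by one for each successive letter.
Decoding uihxbqc: u−3=r, i−4=e, h−5=c, x−6=r, b−7=u, q−8=i, c−9=t.

recruit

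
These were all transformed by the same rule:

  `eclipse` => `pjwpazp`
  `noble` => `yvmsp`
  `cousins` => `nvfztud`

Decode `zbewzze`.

outpost

Shifts by position in eclipse: pos 0: e→p (+11), pos 1: c→j (+7), pos 2: l→w (+11), pos 3: i→p (+7) — repeating every 2. The shifts repeat in a cycle of length 2: positions 0,1,… shift by +11, +7, then the pattern repeats.
Reversing it on zbewzze: z−11=o, b−7=u, e−11=t, w−7=p, z−11=o, z−7=s, e−11=t.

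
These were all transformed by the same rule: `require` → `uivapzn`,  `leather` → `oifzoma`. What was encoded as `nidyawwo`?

Each letter shifts forward by (position + 3), i.e. 3, 4, 5, … — the shift grows by one for each successive letter.
Undoing it on nidyawwo: n−3=k, i−4=e, d−5=y, y−6=s, a−7=t, w−8=o, w−9=n, o−10=e.

keystone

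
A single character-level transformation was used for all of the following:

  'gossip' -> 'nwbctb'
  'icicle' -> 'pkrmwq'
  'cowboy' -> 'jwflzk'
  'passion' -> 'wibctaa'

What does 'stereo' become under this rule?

In gossip: g→n is +7, o→w is +8, s→b is +9, s→c is +10 — the shift increases by 1 each position. Each letter shifts forward by (position + 7), i.e. 7, 8, 9, … — the shift grows by one for each successive letter.
Applying it to stereo: s+7=z, t+8=b, e+9=n, r+10=b, e+11=p, o+12=a.

zbnbpa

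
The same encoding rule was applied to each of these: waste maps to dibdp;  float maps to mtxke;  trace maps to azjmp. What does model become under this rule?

twmow

Letter i (0-indexed) is shifted by i+7, so successive shifts are 7, 8, 9, ….
For model: m+7=t, o+8=w, d+9=m, e+10=o, l+11=w.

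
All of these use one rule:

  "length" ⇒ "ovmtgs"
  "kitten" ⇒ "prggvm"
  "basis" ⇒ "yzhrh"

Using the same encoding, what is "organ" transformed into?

litzm

l(11)→o(14) and e(4)→v(21) fit y≡25x+25 (mod 26); the inverse of 25 mod 26 is 25. Treating letters as 0–25, the rule is x ↦ 25x + 25 (mod 26).
For organ: o(14)→25·14+25≡11=l; r(17)→25·17+25≡8=i; g(6)→25·6+25≡19=t; a(0)→25·0+25≡25=z; n(13)→25·13+25≡12=m (all mod 26).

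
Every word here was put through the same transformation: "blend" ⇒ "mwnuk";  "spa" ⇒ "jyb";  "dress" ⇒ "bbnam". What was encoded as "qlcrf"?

The output letters match the input read backwards, each shifted +9: blend reversed is dnelb. The word is reversed, then every letter is shifted forward by 9.
Reversing it on qlcrf: shift back: q−9=h, l−9=c, c−9=t, r−9=i, f−9=w → hctiw; then reverse → witch.

witch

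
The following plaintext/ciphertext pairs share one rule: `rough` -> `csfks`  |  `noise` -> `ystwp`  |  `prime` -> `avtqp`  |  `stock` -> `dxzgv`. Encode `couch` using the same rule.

nsfgs

Shifts by position in rough: pos 0: r→c (+11), pos 1: o→s (+4), pos 2: u→f (+11), pos 3: g→k (+4) — repeating every 2. It's a Vigenère-style cipher with numeric key [11,4]: position i shifts by key[i mod 2].
Applying it to couch: c+11=n, o+4=s, u+11=f, c+4=g, h+11=s.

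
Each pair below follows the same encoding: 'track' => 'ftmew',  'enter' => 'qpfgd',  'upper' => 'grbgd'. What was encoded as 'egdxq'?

A repeating key of period 2 is used — shifts +12, +2 over and over.
Decoding egdxq: e−12=s, g−2=e, d−12=r, x−2=v, q−12=e.

serve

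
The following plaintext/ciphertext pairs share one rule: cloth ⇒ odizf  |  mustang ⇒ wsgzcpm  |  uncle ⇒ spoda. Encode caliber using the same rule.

ocdyvan

Treating letters as 0–25, the rule is x ↦ 19x + 2 (mod 26).
Applying it to caliber: c(2)→19·2+2≡14=o; a(0)→19·0+2≡2=c; l(11)→19·11+2≡3=d; i(8)→19·8+2≡24=y; b(1)→19·1+2≡21=v; e(4)→19·4+2≡0=a; r(17)→19·17+2≡13=n (all mod 26).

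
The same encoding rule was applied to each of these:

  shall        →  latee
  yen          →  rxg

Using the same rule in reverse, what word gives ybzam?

fight

Every letter moves 19 places later in the alphabet, wrapping around z→a.
Undoing it on ybzam: y−19=f, b−19=i, z−19=g, a−19=h, m−19=t.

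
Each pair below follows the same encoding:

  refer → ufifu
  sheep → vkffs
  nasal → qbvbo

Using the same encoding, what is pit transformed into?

sjw

Vowels shift forward by 1 and consonants shift forward by 3.
On pit: p(cons)+3=s, i(vowel)+1=j, t(cons)+3=w.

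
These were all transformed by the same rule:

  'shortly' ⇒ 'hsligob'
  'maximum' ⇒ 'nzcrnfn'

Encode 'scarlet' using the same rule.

Letters are reflected about the middle of the alphabet (position → 25−position): Atbash.
Applying it to scarlet: s↔h, c↔x, a↔z, r↔i, l↔o, e↔v, t↔g.

hxziovg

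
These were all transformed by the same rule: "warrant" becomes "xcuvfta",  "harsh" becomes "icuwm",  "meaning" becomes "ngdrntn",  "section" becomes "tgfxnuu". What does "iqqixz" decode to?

honest

In warrant: w→x is +1, a→c is +2, r→u is +3, r→v is +4 — the shift increases by 1 each position. Letter i (0-indexed) is shifted by i+1, so successive shifts are 1, 2, 3, ….
Reversing it on iqqixz: i−1=h, q−2=o, q−3=n, i−4=e, x−5=s, z−6=t.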